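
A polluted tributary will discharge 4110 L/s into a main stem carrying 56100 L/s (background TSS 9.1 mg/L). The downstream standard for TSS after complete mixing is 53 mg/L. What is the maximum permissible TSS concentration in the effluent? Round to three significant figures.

652 mg/L

At the limit, (Qr·Cr + Qe·Cₑ)/(Qr + Qe) = 53:
Cₑ = (60210·53 − 56100·9.100) / 4110 = 652.2 mg/L.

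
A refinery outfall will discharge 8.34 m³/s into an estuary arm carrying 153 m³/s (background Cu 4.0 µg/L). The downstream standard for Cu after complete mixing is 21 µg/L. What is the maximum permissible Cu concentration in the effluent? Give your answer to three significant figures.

333 µg/L

At the limit, (Qr·Cr + Qe·Cₑ)/(Qr + Qe) = 21:
Cₑ = (161.3·21 − 153.0·4.000) / 8.340 = 332.9 µg/L.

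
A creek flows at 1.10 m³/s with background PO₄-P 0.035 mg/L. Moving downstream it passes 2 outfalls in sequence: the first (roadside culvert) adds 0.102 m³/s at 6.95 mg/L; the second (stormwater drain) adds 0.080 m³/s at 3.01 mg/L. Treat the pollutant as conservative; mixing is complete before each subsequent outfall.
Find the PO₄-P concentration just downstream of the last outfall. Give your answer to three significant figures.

0.771 mg/L

After outfall 1: Q = 1.100 + 0.1020 = 1.202 m³/s; C = (1.100·0.03500 + 0.1020·6.950)/1.202 = 0.6218 mg/L.
After outfall 2: Q = 1.202 + 0.08000 = 1.282 m³/s; C = (1.202·0.6218 + 0.08000·3.010)/1.282 = 0.7708 mg/L.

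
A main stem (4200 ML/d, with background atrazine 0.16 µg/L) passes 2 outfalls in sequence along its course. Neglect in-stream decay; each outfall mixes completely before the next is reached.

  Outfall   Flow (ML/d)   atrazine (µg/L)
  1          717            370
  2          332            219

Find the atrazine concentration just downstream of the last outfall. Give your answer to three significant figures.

Outfall 1: combined Q = 4917 ML/d; C = (4200·0.1600 + 717.0·370.0)/4917 = 54.09 µg/L.
Outfall 2: combined Q = 5249 ML/d; C = (4917·54.09 + 332.0·219.0)/5249 = 64.52 µg/L.

64.5 µg/L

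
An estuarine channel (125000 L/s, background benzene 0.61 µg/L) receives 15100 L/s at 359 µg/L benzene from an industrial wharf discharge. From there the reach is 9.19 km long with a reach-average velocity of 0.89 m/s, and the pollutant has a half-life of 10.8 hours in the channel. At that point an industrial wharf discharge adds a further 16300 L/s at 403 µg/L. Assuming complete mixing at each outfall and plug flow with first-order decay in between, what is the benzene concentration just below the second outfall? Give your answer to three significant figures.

71.2 µg/L

Flow-weighted average: C = (125000·0.6100 + 15100·359.0) / 140100 = 5497000/140100 = 39.24 µg/L; combined flow 140100 L/s.
Travel time t = 9.19·1000 / 0.89 = 10330 s = 2.868 h.
Half-life 10.8 h → k = ln 2 / 10.8 = 0.06418 h⁻¹ = 1.540 d⁻¹.
After decay, C = 39.24 × e^(−kt) = 39.24 × 0.8319 = 32.64 µg/L.
At the second outfall, C = (140100·32.64 + 16300·403.0) / (140100 + 16300) = 71.24 µg/L.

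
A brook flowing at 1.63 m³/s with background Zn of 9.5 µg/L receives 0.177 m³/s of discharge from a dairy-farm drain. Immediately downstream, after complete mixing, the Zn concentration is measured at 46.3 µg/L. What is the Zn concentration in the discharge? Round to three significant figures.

Mass balance: 1.630·9.500 + 0.1770·Cₑ = 1.807·46.30
→ Cₑ = (1.807·46.30 − 1.630·9.500) / 0.1770 = 385.2 µg/L.

385 µg/L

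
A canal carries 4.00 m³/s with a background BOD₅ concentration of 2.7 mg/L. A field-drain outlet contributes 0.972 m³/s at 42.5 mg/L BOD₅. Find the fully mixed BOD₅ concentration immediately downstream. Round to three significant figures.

10.5 mg/L

Mass balance: C = (4.000·2.700 + 0.9720·42.50) / 4.972 = 52.11/4.972 = 10.48 mg/L.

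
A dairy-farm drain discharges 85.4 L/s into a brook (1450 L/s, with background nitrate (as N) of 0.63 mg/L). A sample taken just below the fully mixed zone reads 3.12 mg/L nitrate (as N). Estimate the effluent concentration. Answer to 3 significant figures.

Mass balance: 1450·0.6300 + 85.40·Cₑ = 1535·3.120
→ Cₑ = (1535·3.120 − 1450·0.6300) / 85.40 = 45.40 mg/L.

45.4 mg/L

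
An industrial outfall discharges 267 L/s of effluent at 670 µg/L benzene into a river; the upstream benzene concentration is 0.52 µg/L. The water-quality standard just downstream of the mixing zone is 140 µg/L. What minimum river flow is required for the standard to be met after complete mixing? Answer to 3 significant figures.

1010 L/s

Set C_mix = 140: (Q·0.5200 + 267.0·670.0) / (Q + 267.0) = 140
→ Q = 267.0·(670.0 − 140)/(140 − 0.5200) = 1015 L/s.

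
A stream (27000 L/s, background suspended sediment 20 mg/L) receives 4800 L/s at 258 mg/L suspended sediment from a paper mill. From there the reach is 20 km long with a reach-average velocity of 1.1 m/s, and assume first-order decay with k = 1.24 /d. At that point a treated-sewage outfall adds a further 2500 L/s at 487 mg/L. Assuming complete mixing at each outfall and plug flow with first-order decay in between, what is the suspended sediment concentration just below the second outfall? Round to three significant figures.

Mass balance: C = (27000·20.00 + 4800·258.0) / 31800 = 1778000/31800 = 55.92 mg/L; combined flow 31800 L/s.
Travel time t = 20·1000 / 1.1 = 18180 s = 5.051 h.
Decay over the reach: 55.92·exp(−kt) = 55.92·0.7703 = 43.08 mg/L.
At the second outfall, C = (31800·43.08 + 2500·487.0) / (31800 + 2500) = 75.44 mg/L.

75.4 mg/L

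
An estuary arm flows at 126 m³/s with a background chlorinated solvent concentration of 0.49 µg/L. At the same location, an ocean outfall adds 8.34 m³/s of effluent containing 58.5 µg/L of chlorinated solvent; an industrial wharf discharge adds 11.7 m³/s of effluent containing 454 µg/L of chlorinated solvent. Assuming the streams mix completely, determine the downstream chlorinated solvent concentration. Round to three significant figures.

40.1 µg/L

Flow-weighted average: C = (126.0·0.4900 + 8.340·58.50 + 11.70·454.0) / 146.0 = 5861/146.0 = 40.14 µg/L.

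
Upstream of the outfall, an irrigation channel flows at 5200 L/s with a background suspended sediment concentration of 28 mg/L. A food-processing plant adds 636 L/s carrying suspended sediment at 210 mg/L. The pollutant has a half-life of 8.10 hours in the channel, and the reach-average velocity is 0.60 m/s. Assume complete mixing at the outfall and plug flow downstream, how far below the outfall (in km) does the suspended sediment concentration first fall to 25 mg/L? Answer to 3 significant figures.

Conservation of mass: C = (5200·28.00 + 636.0·210.0) / 5836 = 279200/5836 = 47.83 mg/L.
Half-life 8.10 h → k = ln 2 / 8.10 = 0.08557 h⁻¹ = 2.054 d⁻¹.
Set 47.83·exp(−k·t) = 25 → t = ln(47.83/25)/k = 27300 s = 7.583 h.
Distance = v·t = 0.60·27300 = 16380 m = 16.38 km.

16.4 km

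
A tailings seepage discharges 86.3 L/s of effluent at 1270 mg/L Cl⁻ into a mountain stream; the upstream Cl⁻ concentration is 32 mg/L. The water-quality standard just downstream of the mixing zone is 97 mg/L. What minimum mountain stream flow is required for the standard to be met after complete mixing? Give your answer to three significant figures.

1560 L/s

Set C_mix = 97: (Q·32.00 + 86.30·1270) / (Q + 86.30) = 97
→ Q = 86.30·(1270 − 97)/(97 − 32.00) = 1557 L/s.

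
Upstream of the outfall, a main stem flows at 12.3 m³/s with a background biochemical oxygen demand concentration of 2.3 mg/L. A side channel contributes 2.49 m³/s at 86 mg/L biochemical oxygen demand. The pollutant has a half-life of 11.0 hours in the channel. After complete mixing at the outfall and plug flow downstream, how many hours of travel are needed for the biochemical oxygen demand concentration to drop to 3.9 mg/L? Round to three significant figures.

After mixing, C = (12.30·2.300 + 2.490·86.00) / 14.79 = 242.4/14.79 = 16.39 mg/L.
Half-life 11.0 h → k = ln 2 / 11.0 = 0.06301 h⁻¹ = 1.512 d⁻¹.
16.39·exp(−k·t) = 3.9 → t = ln(16.39/3.9)/k = 82030 s = 22.79 h.

22.8 h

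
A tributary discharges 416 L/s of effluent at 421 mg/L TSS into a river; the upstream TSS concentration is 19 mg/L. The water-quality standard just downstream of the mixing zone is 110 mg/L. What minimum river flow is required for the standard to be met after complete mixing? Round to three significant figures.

Set C_mix = 110: (Q·19.00 + 416.0·421.0) / (Q + 416.0) = 110
→ Q = 416.0·(421.0 − 110)/(110 − 19.00) = 1422 L/s.

1420 L/s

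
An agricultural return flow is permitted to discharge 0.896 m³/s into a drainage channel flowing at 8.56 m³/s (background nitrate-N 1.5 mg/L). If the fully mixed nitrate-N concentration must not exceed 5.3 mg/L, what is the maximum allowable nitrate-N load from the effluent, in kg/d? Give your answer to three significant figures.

Mass balance at the limit: 8.560·1.500 + 0.8960·Cₑ = 9.456·5.3 → Cₑ = 41.60 mg/L.
Load = 0.8960 m³/s × 41.60 g/m³ × 86 400 s/d = 3221 kg/d.

3220 kg/d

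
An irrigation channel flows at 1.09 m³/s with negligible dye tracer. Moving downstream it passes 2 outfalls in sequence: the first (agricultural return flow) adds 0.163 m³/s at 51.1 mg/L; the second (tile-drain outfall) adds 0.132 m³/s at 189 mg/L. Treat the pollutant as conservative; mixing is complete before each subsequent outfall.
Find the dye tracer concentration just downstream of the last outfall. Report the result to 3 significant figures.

24.0 mg/L

Below outfall 1: Q → 1.253 m³/s, C = (1.090·0 + 0.1630·51.10)/1.253 = 6.647 mg/L.
Below outfall 2: Q → 1.385 m³/s, C = (1.253·6.647 + 0.1320·189.0)/1.385 = 24.03 mg/L.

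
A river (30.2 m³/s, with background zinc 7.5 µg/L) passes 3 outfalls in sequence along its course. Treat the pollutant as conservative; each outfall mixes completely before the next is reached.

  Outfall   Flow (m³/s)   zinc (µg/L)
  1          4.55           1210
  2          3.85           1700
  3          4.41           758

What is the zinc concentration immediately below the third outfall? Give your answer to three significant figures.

Below outfall 1: Q → 34.75 m³/s, C = (30.20·7.500 + 4.550·1210)/34.75 = 164.9 µg/L.
Below outfall 2: Q → 38.60 m³/s, C = (34.75·164.9 + 3.850·1700)/38.60 = 318.1 µg/L.
Below outfall 3: Q → 43.01 m³/s, C = (38.60·318.1 + 4.410·758.0)/43.01 = 363.2 µg/L.

363 µg/L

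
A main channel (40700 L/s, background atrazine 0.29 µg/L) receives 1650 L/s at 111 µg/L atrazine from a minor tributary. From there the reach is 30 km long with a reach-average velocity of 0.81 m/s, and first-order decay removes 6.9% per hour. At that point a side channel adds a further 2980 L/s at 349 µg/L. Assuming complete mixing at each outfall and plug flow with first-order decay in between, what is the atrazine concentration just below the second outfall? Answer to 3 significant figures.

25.0 µg/L

Mass balance: C = (40700·0.2900 + 1650·111.0) / 42350 = 195000/42350 = 4.603 µg/L; combined flow 42350 L/s.
Travel time t = 30·1000 / 0.81 = 37040 s = 10.29 h.
6.9%/h lost → k = −ln(1 − 0.069) = 0.07150 h⁻¹.
Applying C = C₀e^(−kt): 4.603 × 0.4792 = 2.206 µg/L.
Second outfall: C = (42350·2.206 + 2980·349.0)/45330 = 25.00 µg/L.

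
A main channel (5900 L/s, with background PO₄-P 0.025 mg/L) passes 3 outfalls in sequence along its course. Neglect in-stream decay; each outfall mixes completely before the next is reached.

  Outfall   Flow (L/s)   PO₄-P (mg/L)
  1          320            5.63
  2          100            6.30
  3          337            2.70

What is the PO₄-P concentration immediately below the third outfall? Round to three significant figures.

After outfall 1: Q = 5900 + 320.0 = 6220 L/s; C = (5900·0.02500 + 320.0·5.630)/6220 = 0.3134 mg/L.
After outfall 2: Q = 6220 + 100.0 = 6320 L/s; C = (6220·0.3134 + 100.0·6.300)/6320 = 0.4081 mg/L.
After outfall 3: Q = 6320 + 337.0 = 6657 L/s; C = (6320·0.4081 + 337.0·2.700)/6657 = 0.5241 mg/L.

0.524 mg/L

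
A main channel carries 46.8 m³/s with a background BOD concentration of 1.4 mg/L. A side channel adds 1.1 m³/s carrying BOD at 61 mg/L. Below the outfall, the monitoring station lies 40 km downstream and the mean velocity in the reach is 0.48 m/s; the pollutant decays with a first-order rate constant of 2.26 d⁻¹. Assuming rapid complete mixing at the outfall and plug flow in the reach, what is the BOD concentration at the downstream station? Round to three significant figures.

0.313 mg/L

Conservation of mass: C = (46.80·1.400 + 1.100·61.00) / 47.90 = 132.6/47.90 = 2.769 mg/L.
Travel time t = 40·1000 / 0.48 = 83330 s = 23.15 h.
First-order decay: C = 2.769·exp(−k·t) = 2.769·0.1131 = 0.3130 mg/L.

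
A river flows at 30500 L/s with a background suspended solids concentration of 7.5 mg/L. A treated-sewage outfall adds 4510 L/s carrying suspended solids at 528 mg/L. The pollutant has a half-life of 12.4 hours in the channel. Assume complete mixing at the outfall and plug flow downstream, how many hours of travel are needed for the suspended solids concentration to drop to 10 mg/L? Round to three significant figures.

35.9 h

Flow-weighted average: C = (30500·7.500 + 4510·528.0) / 35010 = 2610000/35010 = 74.55 mg/L.
Half-life 12.4 h → k = ln 2 / 12.4 = 0.05590 h⁻¹ = 1.342 d⁻¹.
74.55·exp(−k·t) = 10 → t = ln(74.55/10)/k = 129400 s = 35.94 h.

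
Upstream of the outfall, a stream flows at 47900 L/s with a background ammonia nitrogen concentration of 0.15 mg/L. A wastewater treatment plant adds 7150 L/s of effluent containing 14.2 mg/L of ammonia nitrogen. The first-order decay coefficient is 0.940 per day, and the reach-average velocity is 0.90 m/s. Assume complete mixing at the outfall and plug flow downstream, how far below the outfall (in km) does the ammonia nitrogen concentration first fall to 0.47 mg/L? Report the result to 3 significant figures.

Mass balance: C = (47900·0.1500 + 7150·14.20) / 55050 = 108700/55050 = 1.975 mg/L.
Set 1.975·exp(−k·t) = 0.47 → t = ln(1.975/0.47)/k = 131900 s = 36.65 h.
Distance = v·t = 0.90·131900 = 118800 m = 118.8 km.

119 km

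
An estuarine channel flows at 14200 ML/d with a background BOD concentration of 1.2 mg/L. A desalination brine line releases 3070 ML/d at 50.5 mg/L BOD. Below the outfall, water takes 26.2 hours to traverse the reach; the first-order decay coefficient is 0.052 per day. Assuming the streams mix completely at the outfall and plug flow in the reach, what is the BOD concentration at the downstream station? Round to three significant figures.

Flow-weighted average: C = (14200·1.200 + 3070·50.50) / 17270 = 172100/17270 = 9.964 mg/L.
First-order decay: C = 9.964·exp(−k·t) = 9.964·0.9448 = 9.414 mg/L.

9.41 mg/L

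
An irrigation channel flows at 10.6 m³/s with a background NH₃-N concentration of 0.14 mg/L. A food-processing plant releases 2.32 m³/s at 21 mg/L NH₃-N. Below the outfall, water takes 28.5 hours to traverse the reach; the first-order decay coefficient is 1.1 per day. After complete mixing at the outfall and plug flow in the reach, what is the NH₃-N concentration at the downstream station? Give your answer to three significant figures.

1.05 mg/L

Mass balance: C = (10.60·0.1400 + 2.320·21.00) / 12.92 = 50.20/12.92 = 3.886 mg/L.
Applying C = C₀e^(−kt): 3.886 × 0.2708 = 1.052 mg/L.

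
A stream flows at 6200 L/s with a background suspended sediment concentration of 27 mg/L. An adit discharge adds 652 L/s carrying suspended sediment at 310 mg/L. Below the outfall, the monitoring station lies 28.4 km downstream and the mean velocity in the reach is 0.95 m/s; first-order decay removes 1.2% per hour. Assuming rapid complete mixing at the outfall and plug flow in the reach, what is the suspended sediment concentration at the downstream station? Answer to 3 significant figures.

Mass balance: C = (6200·27.00 + 652.0·310.0) / 6852 = 369500/6852 = 53.93 mg/L.
Travel time t = 28.4·1000 / 0.95 = 29890 s = 8.304 h.
1.2%/h lost → k = −ln(1 − 0.012) = 0.01207 h⁻¹.
First-order decay: C = 53.93·exp(−k·t) = 53.93·0.9046 = 48.78 mg/L.

48.8 mg/L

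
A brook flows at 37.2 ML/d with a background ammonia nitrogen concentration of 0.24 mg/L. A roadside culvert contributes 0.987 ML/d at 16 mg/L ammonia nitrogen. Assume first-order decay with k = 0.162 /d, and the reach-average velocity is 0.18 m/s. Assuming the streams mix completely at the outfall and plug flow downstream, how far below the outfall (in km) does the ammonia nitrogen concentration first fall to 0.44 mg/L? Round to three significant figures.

37.1 km

Mass balance: C = (37.20·0.2400 + 0.9870·16.00) / 38.19 = 24.72/38.19 = 0.6473 mg/L.
Set 0.6473·exp(−k·t) = 0.44 → t = ln(0.6473/0.44)/k = 205900 s = 57.20 h.
Distance = v·t = 0.18·205900 = 37070 m = 37.07 km.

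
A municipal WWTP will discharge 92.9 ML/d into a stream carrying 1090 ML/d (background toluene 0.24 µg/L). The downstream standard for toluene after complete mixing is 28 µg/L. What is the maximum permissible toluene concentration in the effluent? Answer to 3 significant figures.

354 µg/L

At the limit, (Qr·Cr + Qe·Cₑ)/(Qr + Qe) = 28:
Cₑ = (1183·28 − 1090·0.2400) / 92.90 = 353.7 µg/L.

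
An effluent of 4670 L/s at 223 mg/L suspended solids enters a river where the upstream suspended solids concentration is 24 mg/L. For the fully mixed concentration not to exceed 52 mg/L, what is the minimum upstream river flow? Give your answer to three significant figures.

Set C_mix = 52: (Q·24.00 + 4670·223.0) / (Q + 4670) = 52
→ Q = 4670·(223.0 − 52)/(52 − 24.00) = 28520 L/s.

28500 L/s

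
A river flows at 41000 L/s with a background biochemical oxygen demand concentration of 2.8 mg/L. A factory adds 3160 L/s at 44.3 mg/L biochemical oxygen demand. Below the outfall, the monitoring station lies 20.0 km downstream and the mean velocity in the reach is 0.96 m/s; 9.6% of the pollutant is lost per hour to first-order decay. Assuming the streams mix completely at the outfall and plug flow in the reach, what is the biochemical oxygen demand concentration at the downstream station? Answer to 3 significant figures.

Mixed concentration C = ΣQC/ΣQ = (41000·2.800 + 3160·44.30) / 44160 = 254800/44160 = 5.770 mg/L.
Travel time t = 20.0·1000 / 0.96 = 20830 s = 5.787 h.
9.6%/h lost → k = −ln(1 − 0.096) = 0.1009 h⁻¹.
After decay, C = 5.770 × e^(−kt) = 5.770 × 0.5576 = 3.217 mg/L.

3.22 mg/L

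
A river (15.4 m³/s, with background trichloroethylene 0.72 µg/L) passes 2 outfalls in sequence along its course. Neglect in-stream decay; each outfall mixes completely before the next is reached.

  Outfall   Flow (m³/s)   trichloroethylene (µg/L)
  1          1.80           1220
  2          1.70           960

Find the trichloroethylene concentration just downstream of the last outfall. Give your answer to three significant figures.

Below outfall 1: Q → 17.20 m³/s, C = (15.40·0.7200 + 1.800·1220)/17.20 = 128.3 µg/L.
Below outfall 2: Q → 18.90 m³/s, C = (17.20·128.3 + 1.700·960.0)/18.90 = 203.1 µg/L.

203 µg/L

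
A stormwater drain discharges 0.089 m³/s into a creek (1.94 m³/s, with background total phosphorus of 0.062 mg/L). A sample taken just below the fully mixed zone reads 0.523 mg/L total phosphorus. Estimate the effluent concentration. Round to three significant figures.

Mass balance: 1.940·0.06200 + 0.08900·Cₑ = 2.029·0.5230
→ Cₑ = (2.029·0.5230 − 1.940·0.06200) / 0.08900 = 10.57 mg/L.

10.6 mg/L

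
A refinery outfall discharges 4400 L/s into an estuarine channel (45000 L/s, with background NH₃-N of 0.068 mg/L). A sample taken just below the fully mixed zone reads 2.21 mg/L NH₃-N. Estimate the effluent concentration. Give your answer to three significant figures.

24.1 mg/L

Mass balance: 45000·0.06800 + 4400·Cₑ = 49400·2.210
→ Cₑ = (49400·2.210 − 45000·0.06800) / 4400 = 24.12 mg/L.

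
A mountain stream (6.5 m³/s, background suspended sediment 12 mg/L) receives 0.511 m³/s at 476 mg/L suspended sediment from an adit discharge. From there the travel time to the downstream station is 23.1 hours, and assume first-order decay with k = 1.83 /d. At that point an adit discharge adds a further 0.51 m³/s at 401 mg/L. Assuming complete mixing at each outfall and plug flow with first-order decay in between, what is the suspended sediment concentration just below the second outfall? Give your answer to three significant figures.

34.5 mg/L

Mass balance: C = (6.500·12.00 + 0.5110·476.0) / 7.011 = 321.2/7.011 = 45.82 mg/L; combined flow 7.011 m³/s.
Decay over the reach: 45.82·exp(−kt) = 45.82·0.1718 = 7.872 mg/L.
Second outfall: C = (7.011·7.872 + 0.5100·401.0)/7.521 = 34.53 mg/L.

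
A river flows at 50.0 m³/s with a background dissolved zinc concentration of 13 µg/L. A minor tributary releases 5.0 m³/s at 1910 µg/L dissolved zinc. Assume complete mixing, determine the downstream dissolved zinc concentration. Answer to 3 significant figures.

185 µg/L

Conservation of mass: C = (50.00·13.00 + 5.000·1910) / 55.00 = 10200/55.00 = 185.5 µg/L.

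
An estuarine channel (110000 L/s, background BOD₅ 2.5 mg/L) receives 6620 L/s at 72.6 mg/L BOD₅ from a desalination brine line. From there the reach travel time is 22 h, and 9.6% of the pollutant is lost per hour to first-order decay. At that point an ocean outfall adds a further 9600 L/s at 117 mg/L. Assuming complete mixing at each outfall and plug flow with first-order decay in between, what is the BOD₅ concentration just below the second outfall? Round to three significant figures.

Mass balance: C = (110000·2.500 + 6620·72.60) / 116600 = 755600/116600 = 6.479 mg/L; combined flow 116600 L/s.
9.6%/h lost → k = −ln(1 − 0.096) = 0.1009 h⁻¹.
After decay, C = 6.479 × e^(−kt) = 6.479 × 0.1086 = 0.7034 mg/L.
Second outfall: C = (116600·0.7034 + 9600·117.0)/126200 = 9.549 mg/L.

9.55 mg/L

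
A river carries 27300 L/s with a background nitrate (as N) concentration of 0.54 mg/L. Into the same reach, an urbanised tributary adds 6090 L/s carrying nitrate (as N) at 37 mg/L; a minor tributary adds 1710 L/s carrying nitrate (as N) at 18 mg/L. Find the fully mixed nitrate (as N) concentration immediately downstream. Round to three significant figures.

Mass balance: C = (27300·0.5400 + 6090·37.00 + 1710·18.00) / 35100 = 270900/35100 = 7.717 mg/L.

7.72 mg/L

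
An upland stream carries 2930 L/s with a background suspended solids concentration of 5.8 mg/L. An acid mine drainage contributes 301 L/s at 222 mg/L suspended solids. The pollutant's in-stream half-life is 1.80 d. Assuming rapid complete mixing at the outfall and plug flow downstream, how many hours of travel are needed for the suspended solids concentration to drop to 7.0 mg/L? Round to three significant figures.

81.6 h

Mixed concentration C = ΣQC/ΣQ = (2930·5.800 + 301.0·222.0) / 3231 = 83820/3231 = 25.94 mg/L.
Half-life 1.80 d → k = ln 2 / 1.80 = 0.3851 d⁻¹.
25.94·exp(−k·t) = 7.0 → t = ln(25.94/7.0)/k = 293900 s = 81.64 h.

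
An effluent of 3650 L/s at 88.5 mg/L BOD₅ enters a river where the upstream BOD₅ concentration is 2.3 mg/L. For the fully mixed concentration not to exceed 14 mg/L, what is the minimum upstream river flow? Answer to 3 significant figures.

Set C_mix = 14: (Q·2.300 + 3650·88.50) / (Q + 3650) = 14
→ Q = 3650·(88.50 − 14)/(14 − 2.300) = 23240 L/s.

23200 L/s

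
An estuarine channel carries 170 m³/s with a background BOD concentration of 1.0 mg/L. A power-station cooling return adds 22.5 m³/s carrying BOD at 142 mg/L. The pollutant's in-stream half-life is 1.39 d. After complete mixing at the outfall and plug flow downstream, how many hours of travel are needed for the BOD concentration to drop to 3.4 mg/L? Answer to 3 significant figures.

78.8 h

Flow-weighted average: C = (170.0·1.000 + 22.50·142.0) / 192.5 = 3365/192.5 = 17.48 mg/L.
Half-life 1.39 d → k = ln 2 / 1.39 = 0.4987 d⁻¹.
17.48·exp(−k·t) = 3.4 → t = ln(17.48/3.4)/k = 283700 s = 78.80 h.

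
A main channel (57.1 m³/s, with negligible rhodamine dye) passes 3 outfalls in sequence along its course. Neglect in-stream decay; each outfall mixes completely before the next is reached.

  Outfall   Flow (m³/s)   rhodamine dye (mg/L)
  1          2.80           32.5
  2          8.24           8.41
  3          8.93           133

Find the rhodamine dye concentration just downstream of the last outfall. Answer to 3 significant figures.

Outfall 1: combined Q = 59.90 m³/s; C = (57.10·0 + 2.800·32.50)/59.90 = 1.519 mg/L.
Outfall 2: combined Q = 68.14 m³/s; C = (59.90·1.519 + 8.240·8.410)/68.14 = 2.352 mg/L.
Outfall 3: combined Q = 77.07 m³/s; C = (68.14·2.352 + 8.930·133.0)/77.07 = 17.49 mg/L.

17.5 mg/L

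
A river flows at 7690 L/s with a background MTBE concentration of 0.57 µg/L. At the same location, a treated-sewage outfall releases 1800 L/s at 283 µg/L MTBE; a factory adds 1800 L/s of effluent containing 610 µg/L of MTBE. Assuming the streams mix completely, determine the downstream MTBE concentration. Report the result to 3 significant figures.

Flow-weighted average: C = (7690·0.5700 + 1800·283.0 + 1800·610.0) / 11290 = 1612000/11290 = 142.8 µg/L.

143 µg/L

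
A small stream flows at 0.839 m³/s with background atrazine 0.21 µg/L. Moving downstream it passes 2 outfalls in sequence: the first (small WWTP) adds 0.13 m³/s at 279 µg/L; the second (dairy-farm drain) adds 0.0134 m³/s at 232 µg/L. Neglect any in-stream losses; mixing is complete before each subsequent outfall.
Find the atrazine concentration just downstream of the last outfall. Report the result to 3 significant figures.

Below outfall 1: Q → 0.9690 m³/s, C = (0.8390·0.2100 + 0.1300·279.0)/0.9690 = 37.61 µg/L.
Below outfall 2: Q → 0.9824 m³/s, C = (0.9690·37.61 + 0.01340·232.0)/0.9824 = 40.26 µg/L.

40.3 µg/L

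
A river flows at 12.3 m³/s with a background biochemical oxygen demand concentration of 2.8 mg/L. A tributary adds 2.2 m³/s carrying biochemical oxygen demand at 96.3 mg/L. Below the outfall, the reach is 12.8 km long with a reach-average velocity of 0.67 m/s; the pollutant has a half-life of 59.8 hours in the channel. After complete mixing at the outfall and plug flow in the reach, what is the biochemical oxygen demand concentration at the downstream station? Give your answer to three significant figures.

16.0 mg/L

After mixing, C = (12.30·2.800 + 2.200·96.30) / 14.50 = 246.3/14.50 = 16.99 mg/L.
Travel time t = 12.8·1000 / 0.67 = 19100 s = 5.307 h.
Half-life 59.8 h → k = ln 2 / 59.8 = 0.01159 h⁻¹ = 0.2782 d⁻¹.
Decay over the reach: 16.99·exp(−kt) = 16.99·0.9403 = 15.97 mg/L.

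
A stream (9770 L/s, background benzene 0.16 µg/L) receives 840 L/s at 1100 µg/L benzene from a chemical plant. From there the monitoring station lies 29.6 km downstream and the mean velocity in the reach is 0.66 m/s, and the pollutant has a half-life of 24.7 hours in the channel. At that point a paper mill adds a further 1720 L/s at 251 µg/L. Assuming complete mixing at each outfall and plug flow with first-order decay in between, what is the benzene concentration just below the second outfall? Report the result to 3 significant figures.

Mixed concentration C = ΣQC/ΣQ = (9770·0.1600 + 840.0·1100) / 10610 = 925600/10610 = 87.23 µg/L; combined flow 10610 L/s.
Travel time t = 29.6·1000 / 0.66 = 44850 s = 12.46 h.
Half-life 24.7 h → k = ln 2 / 24.7 = 0.02806 h⁻¹ = 0.6735 d⁻¹.
Applying C = C₀e^(−kt): 87.23 × 0.7050 = 61.50 µg/L.
At the second outfall, C = (10610·61.50 + 1720·251.0) / (10610 + 1720) = 87.93 µg/L.

87.9 µg/L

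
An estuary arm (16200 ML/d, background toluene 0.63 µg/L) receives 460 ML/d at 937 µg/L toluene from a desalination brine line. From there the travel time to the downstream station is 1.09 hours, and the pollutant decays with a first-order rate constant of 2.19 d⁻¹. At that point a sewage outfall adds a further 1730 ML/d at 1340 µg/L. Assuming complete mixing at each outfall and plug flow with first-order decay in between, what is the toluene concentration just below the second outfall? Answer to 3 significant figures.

Flow-weighted average: C = (16200·0.6300 + 460.0·937.0) / 16660 = 441200/16660 = 26.48 µg/L; combined flow 16660 ML/d.
First-order decay: C = 26.48·exp(−k·t) = 26.48·0.9053 = 23.98 µg/L.
Second outfall: C = (16660·23.98 + 1730·1340)/18390 = 147.8 µg/L.

148 µg/L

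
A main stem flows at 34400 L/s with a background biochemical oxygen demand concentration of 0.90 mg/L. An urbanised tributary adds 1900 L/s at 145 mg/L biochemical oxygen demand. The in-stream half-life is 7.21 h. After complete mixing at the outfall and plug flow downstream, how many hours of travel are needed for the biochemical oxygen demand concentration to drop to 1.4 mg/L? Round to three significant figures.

Conservation of mass: C = (34400·0.9000 + 1900·145.0) / 36300 = 306500/36300 = 8.442 mg/L.
Half-life 7.21 h → k = ln 2 / 7.21 = 0.09614 h⁻¹ = 2.307 d⁻¹.
8.442·exp(−k·t) = 1.4 → t = ln(8.442/1.4)/k = 67280 s = 18.69 h.

18.7 h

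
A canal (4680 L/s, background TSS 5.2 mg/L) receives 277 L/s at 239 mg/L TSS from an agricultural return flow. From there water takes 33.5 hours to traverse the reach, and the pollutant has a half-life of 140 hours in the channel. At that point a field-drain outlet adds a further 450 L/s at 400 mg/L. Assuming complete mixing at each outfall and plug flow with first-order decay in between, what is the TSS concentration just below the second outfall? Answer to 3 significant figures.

47.5 mg/L

Mixed concentration C = ΣQC/ΣQ = (4680·5.200 + 277.0·239.0) / 4957 = 90540/4957 = 18.26 mg/L; combined flow 4957 L/s.
Half-life 140 h → k = ln 2 / 140 = 0.004951 h⁻¹ = 0.1188 d⁻¹.
First-order decay: C = 18.26·exp(−k·t) = 18.26·0.8472 = 15.47 mg/L.
Second outfall: C = (4957·15.47 + 450.0·400.0)/5407 = 47.48 mg/L.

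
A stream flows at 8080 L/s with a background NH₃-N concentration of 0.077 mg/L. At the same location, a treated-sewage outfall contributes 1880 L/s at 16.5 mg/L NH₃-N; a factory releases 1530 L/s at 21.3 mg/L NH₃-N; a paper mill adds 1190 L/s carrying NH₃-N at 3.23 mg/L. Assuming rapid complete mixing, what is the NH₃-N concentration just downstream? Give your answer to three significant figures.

5.37 mg/L

Mixed concentration C = ΣQC/ΣQ = (8080·0.07700 + 1880·16.50 + 1530·21.30 + 1190·3.230) / 12680 = 68070/12680 = 5.369 mg/L.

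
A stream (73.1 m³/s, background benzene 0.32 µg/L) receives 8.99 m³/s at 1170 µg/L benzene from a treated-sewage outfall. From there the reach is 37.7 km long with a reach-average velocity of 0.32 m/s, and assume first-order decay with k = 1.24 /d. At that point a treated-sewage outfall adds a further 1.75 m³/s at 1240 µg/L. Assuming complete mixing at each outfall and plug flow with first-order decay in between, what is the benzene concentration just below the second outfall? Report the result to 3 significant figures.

49.1 µg/L

Conservation of mass: C = (73.10·0.3200 + 8.990·1170) / 82.09 = 10540/82.09 = 128.4 µg/L; combined flow 82.09 m³/s.
Travel time t = 37.7·1000 / 0.32 = 117800 s = 32.73 h.
First-order decay: C = 128.4·exp(−k·t) = 128.4·0.1844 = 23.68 µg/L.
At the second outfall, C = (82.09·23.68 + 1.750·1240) / (82.09 + 1.750) = 49.06 µg/L.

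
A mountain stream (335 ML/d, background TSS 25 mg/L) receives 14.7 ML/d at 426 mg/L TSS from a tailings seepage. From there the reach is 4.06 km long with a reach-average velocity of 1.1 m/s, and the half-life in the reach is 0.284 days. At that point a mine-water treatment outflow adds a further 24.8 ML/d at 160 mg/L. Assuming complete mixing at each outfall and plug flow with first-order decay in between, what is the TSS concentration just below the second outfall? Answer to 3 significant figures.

45.8 mg/L

Flow-weighted average: C = (335.0·25.00 + 14.70·426.0) / 349.7 = 14640/349.7 = 41.86 mg/L; combined flow 349.7 ML/d.
Travel time t = 4.06·1000 / 1.1 = 3691 s = 1.025 h.
Half-life 0.284 d → k = ln 2 / 0.284 = 2.441 d⁻¹.
Applying C = C₀e^(−kt): 41.86 × 0.9010 = 37.71 mg/L.
Second outfall: C = (349.7·37.71 + 24.80·160.0)/374.5 = 45.81 mg/L.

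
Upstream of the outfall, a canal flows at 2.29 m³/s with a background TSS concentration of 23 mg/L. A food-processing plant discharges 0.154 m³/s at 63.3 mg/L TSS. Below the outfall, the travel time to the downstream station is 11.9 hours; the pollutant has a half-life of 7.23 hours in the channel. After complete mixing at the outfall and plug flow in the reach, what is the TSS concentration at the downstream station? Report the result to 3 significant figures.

After mixing, C = (2.290·23.00 + 0.1540·63.30) / 2.444 = 62.42/2.444 = 25.54 mg/L.
Half-life 7.23 h → k = ln 2 / 7.23 = 0.09587 h⁻¹ = 2.301 d⁻¹.
First-order decay: C = 25.54·exp(−k·t) = 25.54·0.3195 = 8.161 mg/L.

8.16 mg/L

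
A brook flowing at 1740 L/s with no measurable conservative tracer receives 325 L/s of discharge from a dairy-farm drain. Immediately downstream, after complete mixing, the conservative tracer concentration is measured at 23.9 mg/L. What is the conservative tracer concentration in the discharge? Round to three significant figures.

152 mg/L

Mass balance: 1740·0 + 325.0·Cₑ = 2065·23.90
→ Cₑ = (2065·23.90 − 1740·0) / 325.0 = 151.9 mg/L.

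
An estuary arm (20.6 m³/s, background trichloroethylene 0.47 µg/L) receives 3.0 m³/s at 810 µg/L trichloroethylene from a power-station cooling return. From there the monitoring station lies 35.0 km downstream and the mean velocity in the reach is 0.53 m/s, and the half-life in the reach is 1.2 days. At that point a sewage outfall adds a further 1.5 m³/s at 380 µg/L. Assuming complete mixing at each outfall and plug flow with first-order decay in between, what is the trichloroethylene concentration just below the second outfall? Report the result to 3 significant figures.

Conservation of mass: C = (20.60·0.4700 + 3.000·810.0) / 23.60 = 2440/23.60 = 103.4 µg/L; combined flow 23.60 m³/s.
Travel time t = 35.0·1000 / 0.53 = 66040 s = 18.34 h.
Half-life 1.2 d → k = ln 2 / 1.2 = 0.5776 d⁻¹.
After decay, C = 103.4 × e^(−kt) = 103.4 × 0.6431 = 66.48 µg/L.
Second outfall: C = (23.60·66.48 + 1.500·380.0)/25.10 = 85.22 µg/L.

85.2 µg/L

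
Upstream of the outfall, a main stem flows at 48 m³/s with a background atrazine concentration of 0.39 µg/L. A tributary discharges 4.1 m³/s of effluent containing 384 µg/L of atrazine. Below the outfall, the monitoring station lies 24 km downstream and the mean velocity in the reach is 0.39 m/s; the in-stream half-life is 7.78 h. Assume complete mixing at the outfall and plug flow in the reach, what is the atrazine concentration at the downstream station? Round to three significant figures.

Flow-weighted average: C = (48.00·0.3900 + 4.100·384.0) / 52.10 = 1593/52.10 = 30.58 µg/L.
Travel time t = 24·1000 / 0.39 = 61540 s = 17.09 h.
Half-life 7.78 h → k = ln 2 / 7.78 = 0.08909 h⁻¹ = 2.138 d⁻¹.
After decay, C = 30.58 × e^(−kt) = 30.58 × 0.2181 = 6.668 µg/L.

6.67 µg/L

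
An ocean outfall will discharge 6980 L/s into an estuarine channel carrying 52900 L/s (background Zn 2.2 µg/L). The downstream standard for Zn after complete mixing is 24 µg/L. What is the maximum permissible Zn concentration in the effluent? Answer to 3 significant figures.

189 µg/L

At the limit, (Qr·Cr + Qe·Cₑ)/(Qr + Qe) = 24:
Cₑ = (59880·24 − 52900·2.200) / 6980 = 189.2 µg/L.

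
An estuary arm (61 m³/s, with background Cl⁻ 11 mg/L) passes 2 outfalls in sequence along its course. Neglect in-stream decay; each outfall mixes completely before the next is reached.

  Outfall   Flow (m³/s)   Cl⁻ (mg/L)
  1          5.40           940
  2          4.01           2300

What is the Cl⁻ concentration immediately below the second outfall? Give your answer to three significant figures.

213 mg/L

After outfall 1: Q = 61.00 + 5.400 = 66.40 m³/s; C = (61.00·11.00 + 5.400·940.0)/66.40 = 86.55 mg/L.
After outfall 2: Q = 66.40 + 4.010 = 70.41 m³/s; C = (66.40·86.55 + 4.010·2300)/70.41 = 212.6 mg/L.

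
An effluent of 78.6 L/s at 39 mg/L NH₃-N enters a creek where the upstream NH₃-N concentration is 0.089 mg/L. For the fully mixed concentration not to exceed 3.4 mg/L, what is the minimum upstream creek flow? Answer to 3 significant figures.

Set C_mix = 3.4: (Q·0.08900 + 78.60·39.00) / (Q + 78.60) = 3.4
→ Q = 78.60·(39.00 − 3.4)/(3.4 − 0.08900) = 845.1 L/s.

845 L/s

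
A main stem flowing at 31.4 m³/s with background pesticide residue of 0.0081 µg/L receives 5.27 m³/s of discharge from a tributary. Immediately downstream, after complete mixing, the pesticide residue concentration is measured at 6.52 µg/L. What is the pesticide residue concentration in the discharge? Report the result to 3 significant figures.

Mass balance: 31.40·0.008100 + 5.270·Cₑ = 36.67·6.520
→ Cₑ = (36.67·6.520 − 31.40·0.008100) / 5.270 = 45.32 µg/L.

45.3 µg/L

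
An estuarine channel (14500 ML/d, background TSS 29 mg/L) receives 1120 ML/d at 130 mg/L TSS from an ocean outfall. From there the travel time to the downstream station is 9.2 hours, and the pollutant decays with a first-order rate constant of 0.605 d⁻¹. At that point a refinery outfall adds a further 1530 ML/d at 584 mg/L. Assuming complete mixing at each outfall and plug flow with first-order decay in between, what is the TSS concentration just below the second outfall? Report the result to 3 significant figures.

Mixed concentration C = ΣQC/ΣQ = (14500·29.00 + 1120·130.0) / 15620 = 566100/15620 = 36.24 mg/L; combined flow 15620 ML/d.
Applying C = C₀e^(−kt): 36.24 × 0.7930 = 28.74 mg/L.
Second outfall: C = (15620·28.74 + 1530·584.0)/17150 = 78.28 mg/L.

78.3 mg/L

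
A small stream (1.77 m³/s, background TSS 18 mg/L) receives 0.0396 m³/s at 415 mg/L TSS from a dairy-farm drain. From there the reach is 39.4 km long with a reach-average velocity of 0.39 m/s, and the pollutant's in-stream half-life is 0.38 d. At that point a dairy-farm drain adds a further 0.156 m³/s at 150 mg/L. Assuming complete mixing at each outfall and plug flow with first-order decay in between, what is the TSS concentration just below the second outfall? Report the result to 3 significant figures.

14.8 mg/L

Flow-weighted average: C = (1.770·18.00 + 0.03960·415.0) / 1.810 = 48.29/1.810 = 26.69 mg/L; combined flow 1.810 m³/s.
Travel time t = 39.4·1000 / 0.39 = 101000 s = 28.06 h.
Half-life 0.38 d → k = ln 2 / 0.38 = 1.824 d⁻¹.
After decay, C = 26.69 × e^(−kt) = 26.69 × 0.1185 = 3.162 mg/L.
Second outfall: C = (1.810·3.162 + 0.1560·150.0)/1.966 = 14.82 mg/L.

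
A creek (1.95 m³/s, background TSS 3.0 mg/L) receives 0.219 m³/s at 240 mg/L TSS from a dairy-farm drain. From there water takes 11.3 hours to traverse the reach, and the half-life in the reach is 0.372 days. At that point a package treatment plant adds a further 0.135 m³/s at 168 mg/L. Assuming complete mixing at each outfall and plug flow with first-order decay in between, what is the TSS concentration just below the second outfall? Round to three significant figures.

20.4 mg/L

After mixing, C = (1.950·3.000 + 0.2190·240.0) / 2.169 = 58.41/2.169 = 26.93 mg/L; combined flow 2.169 m³/s.
Half-life 0.372 d → k = ln 2 / 0.372 = 1.863 d⁻¹.
Decay over the reach: 26.93·exp(−kt) = 26.93·0.4159 = 11.20 mg/L.
Second outfall: C = (2.169·11.20 + 0.1350·168.0)/2.304 = 20.39 mg/L.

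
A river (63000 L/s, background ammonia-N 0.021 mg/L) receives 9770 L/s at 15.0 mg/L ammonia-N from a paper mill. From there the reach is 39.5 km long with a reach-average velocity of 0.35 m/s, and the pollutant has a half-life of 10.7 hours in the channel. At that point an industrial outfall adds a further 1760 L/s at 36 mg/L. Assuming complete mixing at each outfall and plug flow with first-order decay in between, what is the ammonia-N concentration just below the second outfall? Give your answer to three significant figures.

Mass balance: C = (63000·0.02100 + 9770·15.00) / 72770 = 147900/72770 = 2.032 mg/L; combined flow 72770 L/s.
Travel time t = 39.5·1000 / 0.35 = 112900 s = 31.35 h.
Half-life 10.7 h → k = ln 2 / 10.7 = 0.06478 h⁻¹ = 1.555 d⁻¹.
Decay over the reach: 2.032·exp(−kt) = 2.032·0.1312 = 0.2667 mg/L.
Second outfall: C = (72770·0.2667 + 1760·36.00)/74530 = 1.110 mg/L.

1.11 mg/L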